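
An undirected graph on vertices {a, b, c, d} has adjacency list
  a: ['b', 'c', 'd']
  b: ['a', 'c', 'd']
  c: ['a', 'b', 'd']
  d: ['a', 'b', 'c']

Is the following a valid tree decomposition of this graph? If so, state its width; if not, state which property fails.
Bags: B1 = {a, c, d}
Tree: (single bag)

A tree decomposition must satisfy three properties: every vertex lies in some bag; for every edge, both endpoints lie together in some bag; and for every vertex, the bags containing it form a connected subtree. Here vertex b appears in no bag, so the decomposition is invalid.

No — vertex b appears in no bag.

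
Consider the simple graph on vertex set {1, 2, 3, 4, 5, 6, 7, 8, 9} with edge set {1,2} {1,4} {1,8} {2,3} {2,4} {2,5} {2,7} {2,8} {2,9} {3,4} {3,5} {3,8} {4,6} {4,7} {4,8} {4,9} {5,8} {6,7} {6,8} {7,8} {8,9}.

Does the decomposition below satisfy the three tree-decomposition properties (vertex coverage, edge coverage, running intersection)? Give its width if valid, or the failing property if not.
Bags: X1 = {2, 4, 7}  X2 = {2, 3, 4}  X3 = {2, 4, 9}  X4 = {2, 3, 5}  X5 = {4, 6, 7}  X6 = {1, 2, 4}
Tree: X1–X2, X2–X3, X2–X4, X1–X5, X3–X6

No — vertex 8 appears in no bag.

A tree decomposition must satisfy three properties: every vertex lies in some bag; for every edge, both endpoints lie together in some bag; and for every vertex, the bags containing it form a connected subtree. Here vertex 8 appears in no bag, so the decomposition is invalid.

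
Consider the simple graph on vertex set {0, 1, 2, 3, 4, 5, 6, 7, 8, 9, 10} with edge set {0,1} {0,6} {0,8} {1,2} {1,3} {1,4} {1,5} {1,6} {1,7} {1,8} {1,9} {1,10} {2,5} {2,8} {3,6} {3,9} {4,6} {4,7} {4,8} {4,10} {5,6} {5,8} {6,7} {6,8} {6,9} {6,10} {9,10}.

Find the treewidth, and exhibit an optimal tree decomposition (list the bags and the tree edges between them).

Every bag has size at most 4, so the width is 4 − 1 = 3 and tw(G) ≤ 3. On the other hand G contains the 4-clique {1, 2, 5, 8}. A clique must lie in a single bag of any decomposition, so no decomposition can have width below 3. Therefore the treewidth is 3.

Treewidth 3.
Bags: B1 = {1, 4, 6, 8}  B2 = {1, 4, 6, 10}  B3 = {1, 6, 9, 10}  B4 = {1, 4, 6, 7}  B5 = {1, 5, 6, 8}  B6 = {1, 3, 6, 9}  B7 = {0, 1, 6, 8}  B8 = {1, 2, 5, 8}
Tree: B1–B2, B2–B3, B1–B4, B1–B5, B3–B6, B1–B7, B5–B8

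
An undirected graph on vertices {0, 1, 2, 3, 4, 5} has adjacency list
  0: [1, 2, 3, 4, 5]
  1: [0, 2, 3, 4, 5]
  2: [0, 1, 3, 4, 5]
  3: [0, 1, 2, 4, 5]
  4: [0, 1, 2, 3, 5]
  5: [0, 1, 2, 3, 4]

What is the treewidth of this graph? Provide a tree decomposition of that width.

A single bag containing all 6 vertices is trivially a valid decomposition of width 5. Conversely, {0, 1, 2, 3, 4, 5} is a clique of size 6, and the vertices of any clique must share a bag in every tree decomposition; so some bag has ≥ 6 vertices and tw(G) ≥ 5. Combining the bounds, tw(G) = 5.

Treewidth 5.
One such decomposition:
Bags: B1 = {0, 1, 2, 3, 4, 5}
Tree: (single bag)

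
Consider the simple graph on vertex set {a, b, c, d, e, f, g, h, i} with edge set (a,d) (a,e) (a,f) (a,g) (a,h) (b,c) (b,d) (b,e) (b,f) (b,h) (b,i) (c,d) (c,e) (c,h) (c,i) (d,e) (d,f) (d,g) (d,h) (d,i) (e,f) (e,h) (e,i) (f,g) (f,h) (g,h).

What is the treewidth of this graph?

A width-4 tree decomposition is:
Bags: B1 = {a, d, e, f, h}  B2 = {b, d, e, f, h}  B3 = {b, c, d, e, h}  B4 = {a, d, f, g, h}  B5 = {b, c, d, e, i}
Tree: B1–B2, B2–B3, B1–B4, B3–B5
Each bag holds 5 vertices, so the decomposition has width 4, which upper-bounds the treewidth. Conversely, {b, c, d, e, h} is a clique of size 5, and the vertices of any clique must share a bag in every tree decomposition; so some bag has ≥ 5 vertices and tw(G) ≥ 4. Combining the bounds, tw(G) = 4.

4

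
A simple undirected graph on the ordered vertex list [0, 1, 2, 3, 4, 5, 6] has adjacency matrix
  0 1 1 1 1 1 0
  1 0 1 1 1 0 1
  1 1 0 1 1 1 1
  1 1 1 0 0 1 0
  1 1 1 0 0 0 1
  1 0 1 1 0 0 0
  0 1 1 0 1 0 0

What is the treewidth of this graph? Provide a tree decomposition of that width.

Every bag has size at most 4, so the width is 4 − 1 = 3 and tw(G) ≤ 3. On the other hand G contains the 4-clique {0, 1, 2, 3}. A clique must lie in a single bag of any decomposition, so no decomposition can have width below 3. Therefore the treewidth is 3.

Treewidth 3.
One optimal decomposition is:
Bags: B1 = {0, 1, 2, 3}  B2 = {0, 2, 3, 5}  B3 = {0, 1, 2, 4}  B4 = {1, 2, 4, 6}
Tree: B1–B2, B1–B3, B3–B4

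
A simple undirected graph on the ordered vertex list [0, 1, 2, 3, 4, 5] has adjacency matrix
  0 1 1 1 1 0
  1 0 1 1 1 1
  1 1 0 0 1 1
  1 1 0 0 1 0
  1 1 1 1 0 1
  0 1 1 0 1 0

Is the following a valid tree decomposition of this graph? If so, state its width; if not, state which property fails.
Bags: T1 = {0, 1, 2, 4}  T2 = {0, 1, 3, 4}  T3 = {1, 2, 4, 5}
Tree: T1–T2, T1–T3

Yes; width 3.

Vertex coverage: the bags together contain {0, 1, 2, 3, 4, 5}, the full vertex set. Edge coverage: each edge of G has both endpoints in at least one bag. Running intersection: for every vertex, the bags containing it form a connected subtree. All three properties hold, so this is a valid tree decomposition of width max|bag| − 1 = 3, and hence tw(G) ≤ 3.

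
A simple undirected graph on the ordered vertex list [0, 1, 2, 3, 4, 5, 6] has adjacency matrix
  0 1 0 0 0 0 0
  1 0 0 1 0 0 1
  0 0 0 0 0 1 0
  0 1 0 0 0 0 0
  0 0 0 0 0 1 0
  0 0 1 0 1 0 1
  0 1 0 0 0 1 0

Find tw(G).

1

A width-1 tree decomposition is:
Bags: B1 = {1, 3}  B2 = {1, 6}  B3 = {5, 6}  B4 = {2, 5}  B5 = {4, 5}  B6 = {0, 1}
Tree: B1–B2, B2–B3, B3–B4, B4–B5, B1–B6
The largest bag has 2 vertices, giving width 1; this decomposition certifies tw(G) ≤ 1. G has an edge, so its treewidth is at least 1. Hence tw(G) = 1 exactly.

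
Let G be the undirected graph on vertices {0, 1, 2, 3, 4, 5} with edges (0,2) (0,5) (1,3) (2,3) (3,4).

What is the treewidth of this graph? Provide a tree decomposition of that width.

Every bag has size at most 2, so the width is 2 − 1 = 1 and tw(G) ≤ 1. G has an edge, so its treewidth is at least 1. Hence tw(G) = 1 exactly.

Treewidth 1.
One such decomposition:
Bags: B1 = {2, 3}  B2 = {1, 3}  B3 = {0, 2}  B4 = {0, 5}  B5 = {3, 4}
Tree: B1–B2, B1–B3, B3–B4, B2–B5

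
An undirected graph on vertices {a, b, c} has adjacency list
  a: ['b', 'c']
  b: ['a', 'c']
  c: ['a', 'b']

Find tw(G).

2

A width-2 tree decomposition is:
Bags: B1 = {a, b, c}
Tree: (single bag)
A single bag containing all 3 vertices is trivially a valid decomposition of width 2. For the lower bound, the 3 vertices {a, b, c} are pairwise adjacent, and any tree decomposition puts a clique entirely inside one bag — forcing width ≥ 2. The upper and lower bounds meet at 2, so that is the treewidth.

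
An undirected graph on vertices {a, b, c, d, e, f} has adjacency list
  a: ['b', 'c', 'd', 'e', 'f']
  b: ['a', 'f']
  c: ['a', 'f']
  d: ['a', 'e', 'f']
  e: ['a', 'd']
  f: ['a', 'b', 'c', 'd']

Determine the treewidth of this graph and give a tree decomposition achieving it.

The largest bag has 3 vertices, giving width 2; this decomposition certifies tw(G) ≤ 2. Conversely, {a, d, e} is a clique of size 3, and the vertices of any clique must share a bag in every tree decomposition; so some bag has ≥ 3 vertices and tw(G) ≥ 2. Therefore the treewidth is 2.

Treewidth 2.
One such decomposition:
Bags: B1 = {a, c, f}  B2 = {a, d, f}  B3 = {a, d, e}  B4 = {a, b, f}
Tree: B1–B2, B2–B3, B1–B4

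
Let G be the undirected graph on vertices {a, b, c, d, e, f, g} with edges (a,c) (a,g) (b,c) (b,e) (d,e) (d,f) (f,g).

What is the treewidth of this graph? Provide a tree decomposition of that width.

Every bag has size at most 3, so the width is 3 − 1 = 2 and tw(G) ≤ 2. For the lower bound, G contains the cycle f–g–a–c–b–e–d–f, so G is not a forest; only forests have treewidth ≤ 1, hence tw(G) ≥ 2. Hence tw(G) = 2 exactly.

Treewidth 2.
One optimal decomposition is:
Bags: B1 = {a, f, g}  B2 = {a, c, f}  B3 = {b, c, f}  B4 = {b, e, f}  B5 = {d, e, f}
Tree: B1–B2, B2–B3, B3–B4, B4–B5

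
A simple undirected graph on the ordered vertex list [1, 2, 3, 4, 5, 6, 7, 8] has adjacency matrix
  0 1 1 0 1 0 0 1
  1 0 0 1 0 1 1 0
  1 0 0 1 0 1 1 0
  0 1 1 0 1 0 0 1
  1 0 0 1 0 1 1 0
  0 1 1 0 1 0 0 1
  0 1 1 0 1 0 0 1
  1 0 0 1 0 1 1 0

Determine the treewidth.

4

A width-4 tree decomposition is:
Bags: B1 = {2, 3, 4, 5, 8}  B2 = {2, 3, 5, 6, 8}  B3 = {1, 2, 3, 5, 8}  B4 = {2, 3, 5, 7, 8}
Tree: B1–B2, B2–B3, B3–B4
Every bag has size at most 5, so the width is 5 − 1 = 4 and tw(G) ≤ 4. For the lower bound: the 5 vertex sets {2,4}, {3,6}, {1,8}, {5}, {7} are disjoint, each induces a connected subgraph, and every pair is joined by at least one edge of G. Contracting each set to a single vertex therefore yields K_{5} as a minor, and since treewidth is minor-monotone, tw(G) ≥ tw(K_{5}) = 4. Hence tw(G) = 4 exactly.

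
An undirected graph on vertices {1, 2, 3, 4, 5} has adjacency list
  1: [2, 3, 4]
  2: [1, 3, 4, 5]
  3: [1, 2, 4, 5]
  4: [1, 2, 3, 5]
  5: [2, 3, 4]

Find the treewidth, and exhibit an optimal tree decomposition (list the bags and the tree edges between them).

Treewidth 3.
One optimal decomposition is:
Bags: B1 = {2, 3, 4, 5}  B2 = {1, 2, 3, 4}
Tree: B1–B2

The largest bag has 4 vertices, giving width 3; this decomposition certifies tw(G) ≤ 3. On the other hand G contains the 4-clique {1, 2, 3, 4}. A clique must lie in a single bag of any decomposition, so no decomposition can have width below 3. Combining the bounds, tw(G) = 3.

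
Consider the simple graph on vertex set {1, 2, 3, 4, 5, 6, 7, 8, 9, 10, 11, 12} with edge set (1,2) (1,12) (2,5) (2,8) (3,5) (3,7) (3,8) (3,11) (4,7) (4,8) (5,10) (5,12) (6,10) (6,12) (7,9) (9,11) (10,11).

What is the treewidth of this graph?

A width-3 tree decomposition is:
Bags: B1 = {1, 2, 6, 12}  B2 = {2, 5, 6, 12}  B3 = {2, 5, 6, 10}  B4 = {2, 5, 8, 10}  B5 = {3, 5, 8, 10}  B6 = {3, 8, 10, 11}  B7 = {3, 4, 8, 11}  B8 = {3, 4, 7, 11}  B9 = {4, 7, 9, 11}
Tree: B1–B2, B2–B3, B3–B4, B4–B5, B5–B6, B6–B7, B7–B8, B8–B9
The largest bag has 4 vertices, giving width 3; this decomposition certifies tw(G) ≤ 3. For the lower bound: the 4 vertex sets {1,6,12}, {2}, {5}, {3,8,10,11} are disjoint, each induces a connected subgraph, and every pair is joined by at least one edge of G. Contracting each set to a single vertex therefore yields K_{4} as a minor, and since treewidth is minor-monotone, tw(G) ≥ tw(K_{4}) = 3. Therefore the treewidth is 3.

3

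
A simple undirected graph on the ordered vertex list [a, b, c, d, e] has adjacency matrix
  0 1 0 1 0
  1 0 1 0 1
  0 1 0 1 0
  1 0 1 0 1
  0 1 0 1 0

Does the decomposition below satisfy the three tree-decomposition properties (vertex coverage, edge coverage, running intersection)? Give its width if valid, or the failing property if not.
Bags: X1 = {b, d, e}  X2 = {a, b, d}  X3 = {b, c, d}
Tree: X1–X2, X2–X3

Every vertex of G appears in some bag (union = {a, b, c, d, e}); every edge is covered by a bag; and for each vertex v the set of bags containing v is connected in the bag tree. The decomposition is therefore valid. The largest bag has 3 vertices, so the width is 2.

Yes; width 2.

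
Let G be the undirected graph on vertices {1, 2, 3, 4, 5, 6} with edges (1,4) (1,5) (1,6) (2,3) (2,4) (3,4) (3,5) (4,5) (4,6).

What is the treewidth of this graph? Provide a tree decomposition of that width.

Treewidth 2.
One such decomposition:
Bags: B1 = {3, 4, 5}  B2 = {2, 3, 4}  B3 = {1, 4, 5}  B4 = {1, 4, 6}
Tree: B1–B2, B1–B3, B3–B4

Every bag has size at most 3, so the width is 3 − 1 = 2 and tw(G) ≤ 2. On the other hand G contains the 3-clique {1, 4, 5}. A clique must lie in a single bag of any decomposition, so no decomposition can have width below 2. Therefore the treewidth is 2.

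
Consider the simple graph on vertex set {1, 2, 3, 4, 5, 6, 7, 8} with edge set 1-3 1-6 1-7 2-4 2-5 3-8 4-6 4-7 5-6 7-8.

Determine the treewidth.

A width-2 tree decomposition is:
Bags: B1 = {1, 3, 8}  B2 = {1, 7, 8}  B3 = {1, 6, 7}  B4 = {4, 6, 7}  B5 = {4, 5, 6}  B6 = {2, 4, 5}
Tree: B1–B2, B2–B3, B3–B4, B4–B5, B5–B6
Each bag holds 3 vertices, so the decomposition has width 2, which upper-bounds the treewidth. For the lower bound, G contains the cycle 3–8–7–1–3, so G is not a forest; only forests have treewidth ≤ 1, hence tw(G) ≥ 2. Hence tw(G) = 2 exactly.

2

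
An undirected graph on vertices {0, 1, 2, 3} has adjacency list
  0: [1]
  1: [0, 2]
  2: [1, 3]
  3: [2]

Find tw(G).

1

A width-1 tree decomposition is:
Bags: B1 = {0, 1}  B2 = {1, 2}  B3 = {2, 3}
Tree: B1–B2, B2–B3
The largest bag has 2 vertices, giving width 1; this decomposition certifies tw(G) ≤ 1. Since G has at least one edge (e.g. 0–1), it is not an edgeless graph, so tw(G) ≥ 1. Combining the bounds, tw(G) = 1.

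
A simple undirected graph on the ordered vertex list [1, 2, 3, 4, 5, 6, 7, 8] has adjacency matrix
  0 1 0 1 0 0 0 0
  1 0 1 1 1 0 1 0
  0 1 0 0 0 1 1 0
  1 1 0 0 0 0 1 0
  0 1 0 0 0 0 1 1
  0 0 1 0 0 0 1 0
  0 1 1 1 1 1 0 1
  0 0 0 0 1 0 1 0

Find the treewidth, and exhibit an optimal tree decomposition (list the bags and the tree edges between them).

The largest bag has 3 vertices, giving width 2; this decomposition certifies tw(G) ≤ 2. For the lower bound, the 3 vertices {1, 2, 4} are pairwise adjacent, and any tree decomposition puts a clique entirely inside one bag — forcing width ≥ 2. Hence tw(G) = 2 exactly.

Treewidth 2.
One such decomposition:
Bags: B1 = {2, 4, 7}  B2 = {2, 3, 7}  B3 = {2, 5, 7}  B4 = {1, 2, 4}  B5 = {3, 6, 7}  B6 = {5, 7, 8}
Tree: B1–B2, B2–B3, B1–B4, B2–B5, B3–B6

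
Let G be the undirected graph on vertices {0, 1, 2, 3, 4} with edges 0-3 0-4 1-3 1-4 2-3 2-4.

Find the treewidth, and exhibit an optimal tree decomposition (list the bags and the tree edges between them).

Each bag holds 3 vertices, so the decomposition has width 2, which upper-bounds the treewidth. Since 3–2–4–0–3 is a cycle in G, G is not acyclic. Forests are exactly the graphs of treewidth ≤ 1, so tw(G) ≥ 2. The upper and lower bounds meet at 2, so that is the treewidth.

Treewidth 2.
Bags: B1 = {2, 3, 4}  B2 = {0, 3, 4}  B3 = {1, 3, 4}
Tree: B1–B2, B2–B3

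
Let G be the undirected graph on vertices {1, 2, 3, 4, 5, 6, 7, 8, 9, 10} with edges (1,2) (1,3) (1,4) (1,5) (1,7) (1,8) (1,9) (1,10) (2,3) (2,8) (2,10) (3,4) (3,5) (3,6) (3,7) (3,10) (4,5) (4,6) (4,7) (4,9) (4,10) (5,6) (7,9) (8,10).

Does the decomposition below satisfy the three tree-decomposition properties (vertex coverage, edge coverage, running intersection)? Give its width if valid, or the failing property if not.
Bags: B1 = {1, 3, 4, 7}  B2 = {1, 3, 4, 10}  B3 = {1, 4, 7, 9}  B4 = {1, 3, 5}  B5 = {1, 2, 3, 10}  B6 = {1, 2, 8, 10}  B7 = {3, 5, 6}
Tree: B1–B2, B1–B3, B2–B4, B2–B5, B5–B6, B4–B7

No — edge (4,5) lies in no bag.

A tree decomposition must satisfy three properties: every vertex lies in some bag; for every edge, both endpoints lie together in some bag; and for every vertex, the bags containing it form a connected subtree. Here edge (4,5) lies in no bag, so the decomposition is invalid.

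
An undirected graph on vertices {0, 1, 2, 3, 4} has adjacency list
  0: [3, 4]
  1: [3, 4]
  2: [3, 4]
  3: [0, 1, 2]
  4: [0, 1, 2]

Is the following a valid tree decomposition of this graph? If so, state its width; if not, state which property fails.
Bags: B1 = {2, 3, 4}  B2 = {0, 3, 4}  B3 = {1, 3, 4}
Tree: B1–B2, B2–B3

Yes; width 2.

Checking the three conditions: (i) the bags cover all of {0, 1, 2, 3, 4}; (ii) for each edge, some bag contains both endpoints; (iii) the bags containing any fixed vertex form a subtree. All hold, so the decomposition is valid with width 3 − 1 = 2.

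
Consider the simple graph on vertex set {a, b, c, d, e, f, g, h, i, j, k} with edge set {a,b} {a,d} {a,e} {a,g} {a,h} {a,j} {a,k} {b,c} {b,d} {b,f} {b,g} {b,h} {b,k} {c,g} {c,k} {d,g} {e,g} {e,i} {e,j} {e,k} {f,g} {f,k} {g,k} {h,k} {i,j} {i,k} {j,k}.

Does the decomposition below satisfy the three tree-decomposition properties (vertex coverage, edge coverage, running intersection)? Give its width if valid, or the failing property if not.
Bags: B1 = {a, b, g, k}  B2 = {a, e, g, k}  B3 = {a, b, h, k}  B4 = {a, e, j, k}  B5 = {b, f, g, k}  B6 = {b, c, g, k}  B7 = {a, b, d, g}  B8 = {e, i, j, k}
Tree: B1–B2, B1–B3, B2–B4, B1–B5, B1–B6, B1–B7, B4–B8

Yes; width 3.

Checking the three conditions: (i) the bags cover all of {a, b, c, d, e, f, g, h, i, j, k}; (ii) for each edge, some bag contains both endpoints; (iii) the bags containing any fixed vertex form a subtree. All hold, so the decomposition is valid with width 4 − 1 = 3.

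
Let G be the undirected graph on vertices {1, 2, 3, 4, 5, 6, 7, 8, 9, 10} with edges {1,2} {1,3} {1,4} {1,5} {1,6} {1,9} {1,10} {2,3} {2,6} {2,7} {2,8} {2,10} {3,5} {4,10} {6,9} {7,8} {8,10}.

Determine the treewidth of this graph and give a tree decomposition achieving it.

Each bag holds 3 vertices, so the decomposition has width 2, which upper-bounds the treewidth. Conversely, {2, 8, 10} is a clique of size 3, and the vertices of any clique must share a bag in every tree decomposition; so some bag has ≥ 3 vertices and tw(G) ≥ 2. The upper and lower bounds meet at 2, so that is the treewidth.

Treewidth 2.
Bags: B1 = {1, 2, 10}  B2 = {2, 8, 10}  B3 = {2, 7, 8}  B4 = {1, 2, 6}  B5 = {1, 6, 9}  B6 = {1, 2, 3}  B7 = {1, 3, 5}  B8 = {1, 4, 10}
Tree: B1–B2, B2–B3, B1–B4, B4–B5, B4–B6, B6–B7, B1–B8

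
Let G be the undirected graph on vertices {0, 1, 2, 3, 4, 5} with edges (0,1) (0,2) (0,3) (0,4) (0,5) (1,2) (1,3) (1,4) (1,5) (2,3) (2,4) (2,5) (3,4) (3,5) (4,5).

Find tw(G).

5

A width-5 tree decomposition is:
Bags: B1 = {0, 1, 2, 3, 4, 5}
Tree: (single bag)
A single bag containing all 6 vertices is trivially a valid decomposition of width 5. On the other hand G contains the 6-clique {0, 1, 2, 3, 4, 5}. A clique must lie in a single bag of any decomposition, so no decomposition can have width below 5. The upper and lower bounds meet at 5, so that is the treewidth.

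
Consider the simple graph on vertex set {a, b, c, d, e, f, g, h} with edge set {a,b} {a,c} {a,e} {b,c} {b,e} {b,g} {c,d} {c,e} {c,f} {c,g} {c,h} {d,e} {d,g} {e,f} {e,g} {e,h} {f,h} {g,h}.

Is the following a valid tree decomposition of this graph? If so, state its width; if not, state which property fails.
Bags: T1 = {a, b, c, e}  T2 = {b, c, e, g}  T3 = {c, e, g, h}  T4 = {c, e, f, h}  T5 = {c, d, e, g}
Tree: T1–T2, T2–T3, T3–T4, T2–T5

Vertex coverage: the bags together contain {a, b, c, d, e, f, g, h}, the full vertex set. Edge coverage: each edge of G has both endpoints in at least one bag. Running intersection: for every vertex, the bags containing it form a connected subtree. All three properties hold, so this is a valid tree decomposition of width max|bag| − 1 = 3, and hence tw(G) ≤ 3.

Yes; width 3.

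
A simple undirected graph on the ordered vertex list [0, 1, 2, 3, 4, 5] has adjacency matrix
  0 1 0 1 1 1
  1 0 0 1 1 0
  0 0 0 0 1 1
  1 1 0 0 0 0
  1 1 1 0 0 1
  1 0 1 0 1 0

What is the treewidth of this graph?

2

A width-2 tree decomposition is:
Bags: B1 = {2, 4, 5}  B2 = {0, 4, 5}  B3 = {0, 1, 4}  B4 = {0, 1, 3}
Tree: B1–B2, B2–B3, B3–B4
Every bag has size at most 3, so the width is 3 − 1 = 2 and tw(G) ≤ 2. For the lower bound, the 3 vertices {0, 1, 3} are pairwise adjacent, and any tree decomposition puts a clique entirely inside one bag — forcing width ≥ 2. The upper and lower bounds meet at 2, so that is the treewidth.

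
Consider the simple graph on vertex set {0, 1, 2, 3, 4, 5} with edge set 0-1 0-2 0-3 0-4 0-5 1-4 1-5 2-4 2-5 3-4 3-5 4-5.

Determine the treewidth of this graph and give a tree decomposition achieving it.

Treewidth 3.
One optimal decomposition is:
Bags: B1 = {0, 1, 4, 5}  B2 = {0, 3, 4, 5}  B3 = {0, 2, 4, 5}
Tree: B1–B2, B1–B3

The largest bag has 4 vertices, giving width 3; this decomposition certifies tw(G) ≤ 3. On the other hand G contains the 4-clique {0, 1, 4, 5}. A clique must lie in a single bag of any decomposition, so no decomposition can have width below 3. Hence tw(G) = 3 exactly.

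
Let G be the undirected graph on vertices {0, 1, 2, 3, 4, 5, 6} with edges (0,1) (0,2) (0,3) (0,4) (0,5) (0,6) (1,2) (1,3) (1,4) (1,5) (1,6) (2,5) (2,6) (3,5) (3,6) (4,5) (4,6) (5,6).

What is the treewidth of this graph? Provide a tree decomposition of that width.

Every bag has size at most 5, so the width is 5 − 1 = 4 and tw(G) ≤ 4. For the lower bound, the 5 vertices {0, 1, 2, 5, 6} are pairwise adjacent, and any tree decomposition puts a clique entirely inside one bag — forcing width ≥ 4. Combining the bounds, tw(G) = 4.

Treewidth 4.
One optimal decomposition is:
Bags: B1 = {0, 1, 4, 5, 6}  B2 = {0, 1, 2, 5, 6}  B3 = {0, 1, 3, 5, 6}
Tree: B1–B2, B2–B3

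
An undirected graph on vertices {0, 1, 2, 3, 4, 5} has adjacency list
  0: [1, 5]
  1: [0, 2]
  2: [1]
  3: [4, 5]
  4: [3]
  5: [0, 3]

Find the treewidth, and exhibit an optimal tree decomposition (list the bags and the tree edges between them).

The largest bag has 2 vertices, giving width 1; this decomposition certifies tw(G) ≤ 1. G has an edge, so its treewidth is at least 1. Combining the bounds, tw(G) = 1.

Treewidth 1.
One such decomposition:
Bags: B1 = {1, 2}  B2 = {0, 1}  B3 = {0, 5}  B4 = {3, 5}  B5 = {3, 4}
Tree: B1–B2, B2–B3, B3–B4, B4–B5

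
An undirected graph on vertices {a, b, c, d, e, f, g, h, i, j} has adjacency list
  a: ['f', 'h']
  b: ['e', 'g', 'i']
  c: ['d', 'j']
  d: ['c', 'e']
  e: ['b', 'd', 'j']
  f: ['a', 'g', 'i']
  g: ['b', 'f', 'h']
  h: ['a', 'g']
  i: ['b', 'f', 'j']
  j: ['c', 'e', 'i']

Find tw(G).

A width-2 tree decomposition is:
Bags: B1 = {a, f, h}  B2 = {f, g, h}  B3 = {f, g, i}  B4 = {b, g, i}  B5 = {b, i, j}  B6 = {b, e, j}  B7 = {c, e, j}  B8 = {c, d, e}
Tree: B1–B2, B2–B3, B3–B4, B4–B5, B5–B6, B6–B7, B7–B8
The largest bag has 3 vertices, giving width 2; this decomposition certifies tw(G) ≤ 2. Since a–h–g–f–a is a cycle in G, G is not acyclic. Forests are exactly the graphs of treewidth ≤ 1, so tw(G) ≥ 2. Combining the bounds, tw(G) = 2.

2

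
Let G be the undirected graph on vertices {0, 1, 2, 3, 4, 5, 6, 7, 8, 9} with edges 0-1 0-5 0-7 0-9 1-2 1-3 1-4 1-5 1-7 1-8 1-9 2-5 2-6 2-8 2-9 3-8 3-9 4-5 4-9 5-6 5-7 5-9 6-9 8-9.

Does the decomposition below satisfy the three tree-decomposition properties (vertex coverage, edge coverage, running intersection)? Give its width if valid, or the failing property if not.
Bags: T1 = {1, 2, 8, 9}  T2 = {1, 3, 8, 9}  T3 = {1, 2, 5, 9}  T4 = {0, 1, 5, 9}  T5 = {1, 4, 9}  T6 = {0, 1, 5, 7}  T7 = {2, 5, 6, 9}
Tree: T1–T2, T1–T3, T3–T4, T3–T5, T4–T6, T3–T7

No — edge (5,4) lies in no bag.

A tree decomposition must satisfy three properties: every vertex lies in some bag; for every edge, both endpoints lie together in some bag; and for every vertex, the bags containing it form a connected subtree. Here edge (5,4) lies in no bag, so the decomposition is invalid.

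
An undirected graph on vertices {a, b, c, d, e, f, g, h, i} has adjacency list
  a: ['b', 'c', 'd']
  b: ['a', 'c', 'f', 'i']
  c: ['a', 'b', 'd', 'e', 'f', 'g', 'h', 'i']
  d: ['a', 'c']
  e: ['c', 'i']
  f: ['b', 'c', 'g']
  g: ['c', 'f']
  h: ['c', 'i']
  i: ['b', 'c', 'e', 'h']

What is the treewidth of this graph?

2

A width-2 tree decomposition is:
Bags: B1 = {b, c, f}  B2 = {c, f, g}  B3 = {b, c, i}  B4 = {a, b, c}  B5 = {a, c, d}  B6 = {c, h, i}  B7 = {c, e, i}
Tree: B1–B2, B1–B3, B1–B4, B4–B5, B3–B6, B3–B7
The largest bag has 3 vertices, giving width 2; this decomposition certifies tw(G) ≤ 2. Conversely, {a, c, d} is a clique of size 3, and the vertices of any clique must share a bag in every tree decomposition; so some bag has ≥ 3 vertices and tw(G) ≥ 2. The upper and lower bounds meet at 2, so that is the treewidth.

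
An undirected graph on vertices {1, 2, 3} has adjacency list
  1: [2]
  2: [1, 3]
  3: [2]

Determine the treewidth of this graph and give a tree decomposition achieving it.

Treewidth 1.
One optimal decomposition is:
Bags: B1 = {2, 3}  B2 = {1, 2}
Tree: B1–B2

The largest bag has 2 vertices, giving width 1; this decomposition certifies tw(G) ≤ 1. G has an edge, so its treewidth is at least 1. Hence tw(G) = 1 exactly.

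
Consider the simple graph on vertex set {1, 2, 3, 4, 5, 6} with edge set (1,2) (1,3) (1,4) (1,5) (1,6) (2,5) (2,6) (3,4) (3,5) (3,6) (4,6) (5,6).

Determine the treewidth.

3

A width-3 tree decomposition is:
Bags: B1 = {1, 3, 4, 6}  B2 = {1, 3, 5, 6}  B3 = {1, 2, 5, 6}
Tree: B1–B2, B2–B3
Each bag holds 4 vertices, so the decomposition has width 3, which upper-bounds the treewidth. Conversely, {1, 2, 5, 6} is a clique of size 4, and the vertices of any clique must share a bag in every tree decomposition; so some bag has ≥ 4 vertices and tw(G) ≥ 3. Therefore the treewidth is 3.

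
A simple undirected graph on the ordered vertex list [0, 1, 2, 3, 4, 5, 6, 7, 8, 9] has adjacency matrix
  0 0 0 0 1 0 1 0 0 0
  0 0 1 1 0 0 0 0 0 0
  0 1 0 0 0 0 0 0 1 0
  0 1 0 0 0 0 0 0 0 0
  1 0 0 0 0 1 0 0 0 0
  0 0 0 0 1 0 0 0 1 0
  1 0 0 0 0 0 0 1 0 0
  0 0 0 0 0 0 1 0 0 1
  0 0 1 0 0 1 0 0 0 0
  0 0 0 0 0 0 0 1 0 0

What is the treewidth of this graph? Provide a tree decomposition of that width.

The largest bag has 2 vertices, giving width 1; this decomposition certifies tw(G) ≤ 1. G has an edge, so its treewidth is at least 1. Therefore the treewidth is 1.

Treewidth 1.
One such decomposition:
Bags: B1 = {7, 9}  B2 = {6, 7}  B3 = {0, 6}  B4 = {0, 4}  B5 = {4, 5}  B6 = {5, 8}  B7 = {2, 8}  B8 = {1, 2}  B9 = {1, 3}
Tree: B1–B2, B2–B3, B3–B4, B4–B5, B5–B6, B6–B7, B7–B8, B8–B9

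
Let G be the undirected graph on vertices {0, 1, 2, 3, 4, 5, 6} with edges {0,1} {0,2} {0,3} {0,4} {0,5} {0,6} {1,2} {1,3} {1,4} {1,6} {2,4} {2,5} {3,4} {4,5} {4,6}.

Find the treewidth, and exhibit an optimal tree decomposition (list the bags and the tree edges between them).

Every bag has size at most 4, so the width is 4 − 1 = 3 and tw(G) ≤ 3. On the other hand G contains the 4-clique {0, 1, 2, 4}. A clique must lie in a single bag of any decomposition, so no decomposition can have width below 3. The upper and lower bounds meet at 3, so that is the treewidth.

Treewidth 3.
One such decomposition:
Bags: B1 = {0, 1, 2, 4}  B2 = {0, 1, 3, 4}  B3 = {0, 2, 4, 5}  B4 = {0, 1, 4, 6}
Tree: B1–B2, B1–B3, B1–B4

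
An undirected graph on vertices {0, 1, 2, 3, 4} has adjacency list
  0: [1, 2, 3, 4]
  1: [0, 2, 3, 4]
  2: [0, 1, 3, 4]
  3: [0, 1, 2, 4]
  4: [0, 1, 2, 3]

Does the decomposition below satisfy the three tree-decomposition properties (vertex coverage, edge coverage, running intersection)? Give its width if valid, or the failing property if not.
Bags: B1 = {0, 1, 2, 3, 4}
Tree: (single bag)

Yes; width 4.

Every vertex of G appears in some bag (union = {0, 1, 2, 3, 4}); every edge is covered by a bag; and for each vertex v the set of bags containing v is connected in the bag tree. The decomposition is therefore valid. The largest bag has 5 vertices, so the width is 4.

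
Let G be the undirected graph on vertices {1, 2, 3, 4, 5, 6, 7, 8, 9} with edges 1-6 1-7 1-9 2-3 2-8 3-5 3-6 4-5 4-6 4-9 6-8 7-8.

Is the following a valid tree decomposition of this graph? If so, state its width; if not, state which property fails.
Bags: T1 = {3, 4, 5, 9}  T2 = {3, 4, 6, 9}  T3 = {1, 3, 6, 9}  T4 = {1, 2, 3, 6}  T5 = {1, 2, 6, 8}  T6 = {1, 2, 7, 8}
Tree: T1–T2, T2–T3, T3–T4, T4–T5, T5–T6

Yes; width 3.

Checking the three conditions: (i) the bags cover all of {1, 2, 3, 4, 5, 6, 7, 8, 9}; (ii) for each edge, some bag contains both endpoints; (iii) the bags containing any fixed vertex form a subtree. All hold, so the decomposition is valid with width 4 − 1 = 3.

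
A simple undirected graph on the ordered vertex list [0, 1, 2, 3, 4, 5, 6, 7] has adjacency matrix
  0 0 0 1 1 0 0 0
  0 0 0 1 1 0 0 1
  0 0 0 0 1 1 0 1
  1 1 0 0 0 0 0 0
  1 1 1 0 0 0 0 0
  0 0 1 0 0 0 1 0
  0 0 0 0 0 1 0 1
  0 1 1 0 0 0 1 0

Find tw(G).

2

A width-2 tree decomposition is:
Bags: B1 = {5, 6, 7}  B2 = {2, 5, 7}  B3 = {1, 2, 7}  B4 = {1, 2, 4}  B5 = {1, 3, 4}  B6 = {0, 3, 4}
Tree: B1–B2, B2–B3, B3–B4, B4–B5, B5–B6
Every bag has size at most 3, so the width is 3 − 1 = 2 and tw(G) ≤ 2. For the lower bound, G contains the cycle 6–5–2–7–6, so G is not a forest; only forests have treewidth ≤ 1, hence tw(G) ≥ 2. Therefore the treewidth is 2.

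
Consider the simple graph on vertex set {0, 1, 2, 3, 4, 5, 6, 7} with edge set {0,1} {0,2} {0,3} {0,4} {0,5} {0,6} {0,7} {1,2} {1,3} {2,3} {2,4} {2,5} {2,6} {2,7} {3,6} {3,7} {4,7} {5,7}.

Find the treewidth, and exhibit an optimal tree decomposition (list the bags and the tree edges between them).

Each bag holds 4 vertices, so the decomposition has width 3, which upper-bounds the treewidth. Conversely, {0, 1, 2, 3} is a clique of size 4, and the vertices of any clique must share a bag in every tree decomposition; so some bag has ≥ 4 vertices and tw(G) ≥ 3. Combining the bounds, tw(G) = 3.

Treewidth 3.
One optimal decomposition is:
Bags: B1 = {0, 2, 5, 7}  B2 = {0, 2, 3, 7}  B3 = {0, 2, 3, 6}  B4 = {0, 2, 4, 7}  B5 = {0, 1, 2, 3}
Tree: B1–B2, B2–B3, B2–B4, B3–B5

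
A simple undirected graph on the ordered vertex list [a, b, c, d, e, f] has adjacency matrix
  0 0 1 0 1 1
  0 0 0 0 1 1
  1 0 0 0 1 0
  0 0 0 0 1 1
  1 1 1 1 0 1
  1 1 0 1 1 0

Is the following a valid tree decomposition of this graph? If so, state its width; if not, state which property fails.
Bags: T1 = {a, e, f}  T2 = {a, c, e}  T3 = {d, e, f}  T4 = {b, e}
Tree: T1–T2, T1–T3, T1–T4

A tree decomposition must satisfy three properties: every vertex lies in some bag; for every edge, both endpoints lie together in some bag; and for every vertex, the bags containing it form a connected subtree. Here edge (f,b) lies in no bag, so the decomposition is invalid.

No — edge (f,b) lies in no bag.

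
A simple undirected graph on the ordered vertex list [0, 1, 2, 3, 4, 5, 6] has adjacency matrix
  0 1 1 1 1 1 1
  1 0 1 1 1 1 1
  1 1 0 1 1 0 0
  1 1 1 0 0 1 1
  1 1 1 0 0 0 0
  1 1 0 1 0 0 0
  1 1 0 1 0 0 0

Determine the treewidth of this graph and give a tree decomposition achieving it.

Treewidth 3.
One optimal decomposition is:
Bags: B1 = {0, 1, 2, 3}  B2 = {0, 1, 3, 6}  B3 = {0, 1, 3, 5}  B4 = {0, 1, 2, 4}
Tree: B1–B2, B1–B3, B1–B4

The largest bag has 4 vertices, giving width 3; this decomposition certifies tw(G) ≤ 3. Conversely, {0, 1, 2, 3} is a clique of size 4, and the vertices of any clique must share a bag in every tree decomposition; so some bag has ≥ 4 vertices and tw(G) ≥ 3. Combining the bounds, tw(G) = 3.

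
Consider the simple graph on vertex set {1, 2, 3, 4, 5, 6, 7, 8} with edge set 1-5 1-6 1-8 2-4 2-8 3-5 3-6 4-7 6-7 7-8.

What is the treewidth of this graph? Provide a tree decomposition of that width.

Treewidth 2.
One optimal decomposition is:
Bags: B1 = {2, 4, 7}  B2 = {2, 7, 8}  B3 = {6, 7, 8}  B4 = {1, 6, 8}  B5 = {1, 3, 6}  B6 = {1, 3, 5}
Tree: B1–B2, B2–B3, B3–B4, B4–B5, B5–B6

The largest bag has 3 vertices, giving width 2; this decomposition certifies tw(G) ≤ 2. For the lower bound, G contains the cycle 4–2–8–7–4, so G is not a forest; only forests have treewidth ≤ 1, hence tw(G) ≥ 2. Hence tw(G) = 2 exactly.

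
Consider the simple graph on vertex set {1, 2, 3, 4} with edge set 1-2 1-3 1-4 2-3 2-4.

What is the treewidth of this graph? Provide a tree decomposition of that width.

Each bag holds 3 vertices, so the decomposition has width 2, which upper-bounds the treewidth. For the lower bound, the 3 vertices {1, 2, 3} are pairwise adjacent, and any tree decomposition puts a clique entirely inside one bag — forcing width ≥ 2. Combining the bounds, tw(G) = 2.

Treewidth 2.
Bags: B1 = {1, 2, 4}  B2 = {1, 2, 3}
Tree: B1–B2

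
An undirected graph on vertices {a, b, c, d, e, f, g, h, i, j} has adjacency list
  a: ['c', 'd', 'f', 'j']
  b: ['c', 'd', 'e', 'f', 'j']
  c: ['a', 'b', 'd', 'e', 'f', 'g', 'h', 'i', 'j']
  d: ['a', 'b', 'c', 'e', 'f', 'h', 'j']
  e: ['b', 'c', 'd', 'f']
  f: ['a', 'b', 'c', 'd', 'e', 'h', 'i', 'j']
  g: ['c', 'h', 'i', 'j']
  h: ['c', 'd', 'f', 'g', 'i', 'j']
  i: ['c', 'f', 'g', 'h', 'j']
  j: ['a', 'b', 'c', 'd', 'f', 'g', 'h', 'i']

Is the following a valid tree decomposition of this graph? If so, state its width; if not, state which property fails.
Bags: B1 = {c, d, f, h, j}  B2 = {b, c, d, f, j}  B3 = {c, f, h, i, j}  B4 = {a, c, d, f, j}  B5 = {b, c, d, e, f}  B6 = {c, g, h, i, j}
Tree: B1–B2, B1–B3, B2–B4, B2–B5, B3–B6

Yes; width 4.

Every vertex of G appears in some bag (union = {a, b, c, d, e, f, g, h, i, j}); every edge is covered by a bag; and for each vertex v the set of bags containing v is connected in the bag tree. The decomposition is therefore valid. The largest bag has 5 vertices, so the width is 4.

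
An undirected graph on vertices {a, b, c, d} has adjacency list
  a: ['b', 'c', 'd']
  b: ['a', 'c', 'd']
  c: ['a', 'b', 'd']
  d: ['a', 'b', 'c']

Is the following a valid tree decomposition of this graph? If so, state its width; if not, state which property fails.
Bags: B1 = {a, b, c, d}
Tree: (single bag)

Every vertex of G appears in some bag (union = {a, b, c, d}); every edge is covered by a bag; and for each vertex v the set of bags containing v is connected in the bag tree. The decomposition is therefore valid. The largest bag has 4 vertices, so the width is 3.

Yes; width 3.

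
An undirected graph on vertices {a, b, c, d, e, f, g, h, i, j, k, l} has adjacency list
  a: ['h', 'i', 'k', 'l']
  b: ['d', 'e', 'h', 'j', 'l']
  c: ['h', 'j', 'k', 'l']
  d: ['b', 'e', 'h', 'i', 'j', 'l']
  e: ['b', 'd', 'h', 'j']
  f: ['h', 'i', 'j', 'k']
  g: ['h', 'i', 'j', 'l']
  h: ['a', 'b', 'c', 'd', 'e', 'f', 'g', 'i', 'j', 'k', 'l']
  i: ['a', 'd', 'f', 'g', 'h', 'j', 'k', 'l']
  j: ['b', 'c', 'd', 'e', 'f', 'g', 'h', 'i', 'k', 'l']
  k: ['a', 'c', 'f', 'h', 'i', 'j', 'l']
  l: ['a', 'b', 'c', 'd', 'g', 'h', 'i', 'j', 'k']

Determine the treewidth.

A width-4 tree decomposition is:
Bags: B1 = {h, i, j, k, l}  B2 = {c, h, j, k, l}  B3 = {d, h, i, j, l}  B4 = {f, h, i, j, k}  B5 = {a, h, i, k, l}  B6 = {b, d, h, j, l}  B7 = {g, h, i, j, l}  B8 = {b, d, e, h, j}
Tree: B1–B2, B1–B3, B1–B4, B1–B5, B3–B6, B3–B7, B6–B8
Each bag holds 5 vertices, so the decomposition has width 4, which upper-bounds the treewidth. For the lower bound, the 5 vertices {b, d, e, h, j} are pairwise adjacent, and any tree decomposition puts a clique entirely inside one bag — forcing width ≥ 4. Combining the bounds, tw(G) = 4.

4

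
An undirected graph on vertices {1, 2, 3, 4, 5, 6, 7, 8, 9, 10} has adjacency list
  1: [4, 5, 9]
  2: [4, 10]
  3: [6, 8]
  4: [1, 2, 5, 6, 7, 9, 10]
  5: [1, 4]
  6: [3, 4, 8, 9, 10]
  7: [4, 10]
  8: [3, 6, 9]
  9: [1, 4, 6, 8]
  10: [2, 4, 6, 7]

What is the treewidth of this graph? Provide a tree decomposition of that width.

Treewidth 2.
Bags: B1 = {4, 6, 10}  B2 = {4, 6, 9}  B3 = {6, 8, 9}  B4 = {4, 7, 10}  B5 = {1, 4, 9}  B6 = {2, 4, 10}  B7 = {1, 4, 5}  B8 = {3, 6, 8}
Tree: B1–B2, B2–B3, B1–B4, B2–B5, B4–B6, B5–B7, B3–B8

Each bag holds 3 vertices, so the decomposition has width 2, which upper-bounds the treewidth. For the lower bound, the 3 vertices {6, 8, 9} are pairwise adjacent, and any tree decomposition puts a clique entirely inside one bag — forcing width ≥ 2. Therefore the treewidth is 2.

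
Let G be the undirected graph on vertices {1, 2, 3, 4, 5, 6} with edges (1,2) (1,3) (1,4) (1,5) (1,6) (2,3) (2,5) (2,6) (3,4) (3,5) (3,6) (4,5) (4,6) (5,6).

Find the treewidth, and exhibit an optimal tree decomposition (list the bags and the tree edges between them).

Treewidth 4.
One such decomposition:
Bags: B1 = {1, 2, 3, 5, 6}  B2 = {1, 3, 4, 5, 6}
Tree: B1–B2

The largest bag has 5 vertices, giving width 4; this decomposition certifies tw(G) ≤ 4. Conversely, {1, 2, 3, 5, 6} is a clique of size 5, and the vertices of any clique must share a bag in every tree decomposition; so some bag has ≥ 5 vertices and tw(G) ≥ 4. Therefore the treewidth is 4.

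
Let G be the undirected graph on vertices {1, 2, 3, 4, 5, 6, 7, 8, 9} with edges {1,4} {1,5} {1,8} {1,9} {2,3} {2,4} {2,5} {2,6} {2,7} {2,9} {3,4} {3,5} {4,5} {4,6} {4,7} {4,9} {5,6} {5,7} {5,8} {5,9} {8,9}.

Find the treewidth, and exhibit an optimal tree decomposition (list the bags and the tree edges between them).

The largest bag has 4 vertices, giving width 3; this decomposition certifies tw(G) ≤ 3. For the lower bound, the 4 vertices {1, 5, 8, 9} are pairwise adjacent, and any tree decomposition puts a clique entirely inside one bag — forcing width ≥ 3. Combining the bounds, tw(G) = 3.

Treewidth 3.
One optimal decomposition is:
Bags: B1 = {1, 4, 5, 9}  B2 = {2, 4, 5, 9}  B3 = {2, 4, 5, 6}  B4 = {2, 3, 4, 5}  B5 = {1, 5, 8, 9}  B6 = {2, 4, 5, 7}
Tree: B1–B2, B2–B3, B3–B4, B1–B5, B3–B6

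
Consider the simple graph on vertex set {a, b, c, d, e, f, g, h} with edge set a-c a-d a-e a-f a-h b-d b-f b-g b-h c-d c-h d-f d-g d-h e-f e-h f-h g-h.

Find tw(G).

3

A width-3 tree decomposition is:
Bags: B1 = {b, d, f, h}  B2 = {a, d, f, h}  B3 = {a, e, f, h}  B4 = {a, c, d, h}  B5 = {b, d, g, h}
Tree: B1–B2, B2–B3, B2–B4, B1–B5
Each bag holds 4 vertices, so the decomposition has width 3, which upper-bounds the treewidth. Conversely, {b, d, g, h} is a clique of size 4, and the vertices of any clique must share a bag in every tree decomposition; so some bag has ≥ 4 vertices and tw(G) ≥ 3. The upper and lower bounds meet at 3, so that is the treewidth.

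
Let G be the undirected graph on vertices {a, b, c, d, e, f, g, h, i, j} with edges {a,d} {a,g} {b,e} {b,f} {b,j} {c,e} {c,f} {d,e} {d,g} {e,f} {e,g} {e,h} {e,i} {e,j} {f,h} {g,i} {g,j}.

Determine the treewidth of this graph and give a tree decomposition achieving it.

Treewidth 2.
Bags: B1 = {e, g, j}  B2 = {b, e, j}  B3 = {d, e, g}  B4 = {b, e, f}  B5 = {a, d, g}  B6 = {e, f, h}  B7 = {e, g, i}  B8 = {c, e, f}
Tree: B1–B2, B1–B3, B2–B4, B3–B5, B4–B6, B1–B7, B4–B8

Each bag holds 3 vertices, so the decomposition has width 2, which upper-bounds the treewidth. On the other hand G contains the 3-clique {d, e, g}. A clique must lie in a single bag of any decomposition, so no decomposition can have width below 2. The upper and lower bounds meet at 2, so that is the treewidth.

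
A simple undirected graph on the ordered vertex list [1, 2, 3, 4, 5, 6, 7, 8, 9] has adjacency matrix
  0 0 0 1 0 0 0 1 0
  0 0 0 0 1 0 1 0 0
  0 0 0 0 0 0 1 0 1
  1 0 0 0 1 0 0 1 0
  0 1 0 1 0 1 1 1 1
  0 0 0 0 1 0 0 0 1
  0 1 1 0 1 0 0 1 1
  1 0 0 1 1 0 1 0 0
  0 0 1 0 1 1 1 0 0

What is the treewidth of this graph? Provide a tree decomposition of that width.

Every bag has size at most 3, so the width is 3 − 1 = 2 and tw(G) ≤ 2. For the lower bound, the 3 vertices {1, 4, 8} are pairwise adjacent, and any tree decomposition puts a clique entirely inside one bag — forcing width ≥ 2. Therefore the treewidth is 2.

Treewidth 2.
Bags: B1 = {2, 5, 7}  B2 = {5, 7, 9}  B3 = {5, 7, 8}  B4 = {5, 6, 9}  B5 = {3, 7, 9}  B6 = {4, 5, 8}  B7 = {1, 4, 8}
Tree: B1–B2, B2–B3, B2–B4, B2–B5, B3–B6, B6–B7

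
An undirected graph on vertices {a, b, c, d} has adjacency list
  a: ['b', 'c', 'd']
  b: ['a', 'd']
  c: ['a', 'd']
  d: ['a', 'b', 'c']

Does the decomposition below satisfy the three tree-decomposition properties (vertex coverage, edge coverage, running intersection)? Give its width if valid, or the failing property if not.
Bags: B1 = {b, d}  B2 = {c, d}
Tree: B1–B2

A tree decomposition must satisfy three properties: every vertex lies in some bag; for every edge, both endpoints lie together in some bag; and for every vertex, the bags containing it form a connected subtree. Here vertex a appears in no bag, so the decomposition is invalid.

No — vertex a appears in no bag.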